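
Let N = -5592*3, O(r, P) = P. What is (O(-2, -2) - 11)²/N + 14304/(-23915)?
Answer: -244005539/401198040 ≈ -0.60819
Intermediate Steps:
N = -16776
(O(-2, -2) - 11)²/N + 14304/(-23915) = (-2 - 11)²/(-16776) + 14304/(-23915) = (-13)²*(-1/16776) + 14304*(-1/23915) = 169*(-1/16776) - 14304/23915 = -169/16776 - 14304/23915 = -244005539/401198040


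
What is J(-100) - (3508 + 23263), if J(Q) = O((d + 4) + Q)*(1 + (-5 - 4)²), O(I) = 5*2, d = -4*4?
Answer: -25951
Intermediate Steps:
d = -16 (d = -1*16 = -16)
O(I) = 10
J(Q) = 820 (J(Q) = 10*(1 + (-5 - 4)²) = 10*(1 + (-9)²) = 10*(1 + 81) = 10*82 = 820)
J(-100) - (3508 + 23263) = 820 - (3508 + 23263) = 820 - 1*26771 = 820 - 26771 = -25951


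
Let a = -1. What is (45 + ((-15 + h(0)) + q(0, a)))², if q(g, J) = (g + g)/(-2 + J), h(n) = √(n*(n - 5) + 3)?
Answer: (30 + √3)² ≈ 1006.9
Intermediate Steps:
h(n) = √(3 + n*(-5 + n)) (h(n) = √(n*(-5 + n) + 3) = √(3 + n*(-5 + n)))
q(g, J) = 2*g/(-2 + J) (q(g, J) = (2*g)/(-2 + J) = 2*g/(-2 + J))
(45 + ((-15 + h(0)) + q(0, a)))² = (45 + ((-15 + √(3 + 0² - 5*0)) + 2*0/(-2 - 1)))² = (45 + ((-15 + √(3 + 0 + 0)) + 2*0/(-3)))² = (45 + ((-15 + √3) + 2*0*(-⅓)))² = (45 + ((-15 + √3) + 0))² = (45 + (-15 + √3))² = (30 + √3)²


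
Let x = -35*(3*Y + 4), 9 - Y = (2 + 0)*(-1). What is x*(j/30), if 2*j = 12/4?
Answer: -259/4 ≈ -64.750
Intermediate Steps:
j = 3/2 (j = (12/4)/2 = (12*(¼))/2 = (½)*3 = 3/2 ≈ 1.5000)
Y = 11 (Y = 9 - (2 + 0)*(-1) = 9 - 2*(-1) = 9 - 1*(-2) = 9 + 2 = 11)
x = -1295 (x = -35*(3*11 + 4) = -35*(33 + 4) = -35*37 = -1295)
x*(j/30) = -3885/(2*30) = -1295*1/20 = -259/4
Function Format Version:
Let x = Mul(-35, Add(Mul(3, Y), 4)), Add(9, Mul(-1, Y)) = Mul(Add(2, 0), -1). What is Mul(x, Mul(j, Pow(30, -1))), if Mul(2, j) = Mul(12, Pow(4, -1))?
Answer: Rational(-259, 4) ≈ -64.750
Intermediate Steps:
j = Rational(3, 2) (j = Mul(Rational(1, 2), Mul(12, Pow(4, -1))) = Mul(Rational(1, 2), Mul(12, Rational(1, 4))) = Mul(Rational(1, 2), 3) = Rational(3, 2) ≈ 1.5000)
Y = 11 (Y = Add(9, Mul(-1, Mul(Add(2, 0), -1))) = Add(9, Mul(-1, Mul(2, -1))) = Add(9, Mul(-1, -2)) = Add(9, 2) = 11)
x = -1295 (x = Mul(-35, Add(Mul(3, 11), 4)) = Mul(-35, Add(33, 4)) = Mul(-35, 37) = -1295)
Mul(x, Mul(j, Pow(30, -1))) = Mul(-1295, Mul(Rational(3, 2), Pow(30, -1))) = Mul(-1295, Mul(Rational(3, 2), Rational(1, 30))) = Mul(-1295, Rational(1, 20)) = Rational(-259, 4)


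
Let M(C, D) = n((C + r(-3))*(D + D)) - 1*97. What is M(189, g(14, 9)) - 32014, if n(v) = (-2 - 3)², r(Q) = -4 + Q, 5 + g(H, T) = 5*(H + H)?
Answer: -32086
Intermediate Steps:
g(H, T) = -5 + 10*H (g(H, T) = -5 + 5*(H + H) = -5 + 5*(2*H) = -5 + 10*H)
n(v) = 25 (n(v) = (-5)² = 25)
M(C, D) = -72 (M(C, D) = 25 - 1*97 = 25 - 97 = -72)
M(189, g(14, 9)) - 32014 = -72 - 32014 = -32086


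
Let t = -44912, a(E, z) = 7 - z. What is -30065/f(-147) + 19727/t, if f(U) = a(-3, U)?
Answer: -96665517/494032 ≈ -195.67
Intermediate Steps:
f(U) = 7 - U
-30065/f(-147) + 19727/t = -30065/(7 - 1*(-147)) + 19727/(-44912) = -30065/(7 + 147) + 19727*(-1/44912) = -30065/154 - 19727/44912 = -30065*1/154 - 19727/44912 = -4295/22 - 19727/44912 = -96665517/494032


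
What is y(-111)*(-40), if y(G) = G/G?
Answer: -40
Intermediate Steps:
y(G) = 1
y(-111)*(-40) = 1*(-40) = -40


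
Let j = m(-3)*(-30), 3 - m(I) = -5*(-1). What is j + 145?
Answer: 205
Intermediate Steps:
m(I) = -2 (m(I) = 3 - (-5)*(-1) = 3 - 1*5 = 3 - 5 = -2)
j = 60 (j = -2*(-30) = 60)
j + 145 = 60 + 145 = 205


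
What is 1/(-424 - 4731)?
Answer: -1/5155 ≈ -0.00019399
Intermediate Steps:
1/(-424 - 4731) = 1/(-5155) = -1/5155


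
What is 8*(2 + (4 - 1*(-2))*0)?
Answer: 16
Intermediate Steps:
8*(2 + (4 - 1*(-2))*0) = 8*(2 + (4 + 2)*0) = 8*(2 + 6*0) = 8*(2 + 0) = 8*2 = 16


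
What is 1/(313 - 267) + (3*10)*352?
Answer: 485761/46 ≈ 10560.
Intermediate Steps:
1/(313 - 267) + (3*10)*352 = 1/46 + 30*352 = 1/46 + 10560 = 485761/46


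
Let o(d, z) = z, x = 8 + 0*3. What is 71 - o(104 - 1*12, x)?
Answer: 63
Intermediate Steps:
x = 8 (x = 8 + 0 = 8)
71 - o(104 - 1*12, x) = 71 - 1*8 = 71 - 8 = 63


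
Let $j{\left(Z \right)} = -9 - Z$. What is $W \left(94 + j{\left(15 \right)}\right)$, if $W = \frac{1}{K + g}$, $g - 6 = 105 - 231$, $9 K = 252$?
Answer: $- \frac{35}{46} \approx -0.76087$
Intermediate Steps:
$K = 28$ ($K = \frac{1}{9} \cdot 252 = 28$)
$g = -120$ ($g = 6 + \left(105 - 231\right) = 6 - 126 = -120$)
$W = - \frac{1}{92}$ ($W = \frac{1}{28 - 120} = \frac{1}{-92} = - \frac{1}{92} \approx -0.01087$)
$W \left(94 + j{\left(15 \right)}\right) = - \frac{94 - 24}{92} = \left(- \frac{1}{92}\right) 70 = - \frac{35}{46}$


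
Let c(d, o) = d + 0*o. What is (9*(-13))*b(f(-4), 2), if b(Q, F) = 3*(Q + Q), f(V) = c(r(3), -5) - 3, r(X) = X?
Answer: 0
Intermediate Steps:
c(d, o) = d (c(d, o) = d + 0 = d)
f(V) = 0 (f(V) = 3 - 3 = 0)
b(Q, F) = 6*Q (b(Q, F) = 3*(2*Q) = 6*Q)
(9*(-13))*b(f(-4), 2) = (9*(-13))*(6*0) = -117*0 = 0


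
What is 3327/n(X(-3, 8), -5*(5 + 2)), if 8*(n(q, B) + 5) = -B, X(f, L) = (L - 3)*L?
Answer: -26616/5 ≈ -5323.2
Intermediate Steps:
X(f, L) = L*(-3 + L) (X(f, L) = (-3 + L)*L = L*(-3 + L))
n(q, B) = -5 - B/8 (n(q, B) = -5 + (-B)/8 = -5 - B/8)
3327/n(X(-3, 8), -5*(5 + 2)) = 3327/(-5 - (-5)*(5 + 2)/8) = 3327/(-5 - (-5)*7/8) = 3327/(-5 - 1/8*(-35)) = 3327/(-5 + 35/8) = 3327/(-5/8) = 3327*(-8/5) = -26616/5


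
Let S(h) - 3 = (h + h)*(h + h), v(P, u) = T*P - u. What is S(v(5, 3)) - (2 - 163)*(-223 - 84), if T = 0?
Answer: -49388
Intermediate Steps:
v(P, u) = -u (v(P, u) = 0*P - u = 0 - u = -u)
S(h) = 3 + 4*h**2 (S(h) = 3 + (h + h)*(h + h) = 3 + (2*h)*(2*h) = 3 + 4*h**2)
S(v(5, 3)) - (2 - 163)*(-223 - 84) = (3 + 4*(-1*3)**2) - (2 - 163)*(-223 - 84) = (3 + 4*(-3)**2) - (-161)*(-307) = (3 + 4*9) - 1*49427 = (3 + 36) - 49427 = 39 - 49427 = -49388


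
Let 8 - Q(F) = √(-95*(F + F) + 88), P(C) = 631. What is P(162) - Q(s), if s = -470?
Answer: 623 + 6*√2483 ≈ 921.98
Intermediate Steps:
Q(F) = 8 - √(88 - 190*F) (Q(F) = 8 - √(-95*(F + F) + 88) = 8 - √(-190*F + 88) = 8 - √(88 - 190*F))
P(162) - Q(s) = 631 - (8 - √(88 - 190*(-470))) = 631 - (8 - √(88 + 89300)) = 631 - (8 - √89388) = 631 - (8 - 6*√2483) = 631 + (-8 + 6*√2483) = 623 + 6*√2483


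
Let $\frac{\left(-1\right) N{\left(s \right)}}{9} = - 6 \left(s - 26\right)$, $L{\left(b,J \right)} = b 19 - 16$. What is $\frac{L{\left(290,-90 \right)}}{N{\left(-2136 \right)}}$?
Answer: $- \frac{2747}{58374} \approx -0.047059$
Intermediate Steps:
$L{\left(b,J \right)} = -16 + 19 b$ ($L{\left(b,J \right)} = 19 b - 16 = -16 + 19 b$)
$N{\left(s \right)} = -1404 + 54 s$ ($N{\left(s \right)} = - 9 \left(- 6 \left(s - 26\right)\right) = - 9 \left(- 6 \left(-26 + s\right)\right) = - 9 \left(156 - 6 s\right) = -1404 + 54 s$)
$\frac{L{\left(290,-90 \right)}}{N{\left(-2136 \right)}} = \frac{-16 + 19 \cdot 290}{-1404 + 54 \left(-2136\right)} = \frac{-16 + 5510}{-1404 - 115344} = \frac{5494}{-116748} = 5494 \left(- \frac{1}{116748}\right) = - \frac{2747}{58374}$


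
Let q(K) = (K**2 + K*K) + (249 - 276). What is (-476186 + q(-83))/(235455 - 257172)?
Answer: 154145/7239 ≈ 21.294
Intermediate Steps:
q(K) = -27 + 2*K**2 (q(K) = (K**2 + K**2) - 27 = 2*K**2 - 27 = -27 + 2*K**2)
(-476186 + q(-83))/(235455 - 257172) = (-476186 + (-27 + 2*(-83)**2))/(235455 - 257172) = (-476186 + (-27 + 2*6889))/(-21717) = (-476186 + (-27 + 13778))*(-1/21717) = (-476186 + 13751)*(-1/21717) = -462435*(-1/21717) = 154145/7239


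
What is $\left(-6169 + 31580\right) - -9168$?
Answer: $34579$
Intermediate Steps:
$\left(-6169 + 31580\right) - -9168 = 25411 + 9168 = 34579$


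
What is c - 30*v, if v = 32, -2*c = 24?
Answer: -972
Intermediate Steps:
c = -12 (c = -½*24 = -12)
c - 30*v = -12 - 30*32 = -12 - 960 = -972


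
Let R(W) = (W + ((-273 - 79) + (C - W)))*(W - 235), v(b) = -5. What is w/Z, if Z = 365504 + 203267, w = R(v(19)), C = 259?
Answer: 22320/568771 ≈ 0.039243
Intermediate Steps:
R(W) = 21855 - 93*W (R(W) = (W + ((-273 - 79) + (259 - W)))*(W - 235) = (W + (-352 + (259 - W)))*(-235 + W) = (W + (-93 - W))*(-235 + W) = -93*(-235 + W) = 21855 - 93*W)
w = 22320 (w = 21855 - 93*(-5) = 21855 + 465 = 22320)
Z = 568771
w/Z = 22320/568771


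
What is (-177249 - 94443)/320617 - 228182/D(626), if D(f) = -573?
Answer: 73003348778/183713541 ≈ 397.38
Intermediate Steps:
(-177249 - 94443)/320617 - 228182/D(626) = (-177249 - 94443)/320617 - 228182/(-573) = -271692*1/320617 - 228182*(-1/573) = -271692/320617 + 228182/573 = 73003348778/183713541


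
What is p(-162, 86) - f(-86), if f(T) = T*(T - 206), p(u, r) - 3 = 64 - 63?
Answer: -25108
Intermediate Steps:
p(u, r) = 4 (p(u, r) = 3 + (64 - 63) = 3 + 1 = 4)
f(T) = T*(-206 + T)
p(-162, 86) - f(-86) = 4 - (-86)*(-206 - 86) = 4 - (-86)*(-292) = 4 - 1*25112 = 4 - 25112 = -25108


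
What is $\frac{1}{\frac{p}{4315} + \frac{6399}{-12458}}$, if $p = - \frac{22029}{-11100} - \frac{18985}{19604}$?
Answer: $- \frac{121850009162375}{62559056217507} \approx -1.9478$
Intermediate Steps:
$p = \frac{9213459}{9066850}$ ($p = \left(-22029\right) \left(- \frac{1}{11100}\right) - \frac{18985}{19604} = \frac{7343}{3700} - \frac{18985}{19604} = \frac{9213459}{9066850} \approx 1.0162$)
$\frac{1}{\frac{p}{4315} + \frac{6399}{-12458}} = \frac{1}{\frac{9213459}{9066850 \cdot 4315} + \frac{6399}{-12458}} = \frac{1}{\frac{9213459}{9066850} \cdot \frac{1}{4315} + 6399 \left(- \frac{1}{12458}\right)} = \frac{1}{\frac{9213459}{39123457750} - \frac{6399}{12458}} = \frac{1}{- \frac{62559056217507}{121850009162375}} = - \frac{121850009162375}{62559056217507}$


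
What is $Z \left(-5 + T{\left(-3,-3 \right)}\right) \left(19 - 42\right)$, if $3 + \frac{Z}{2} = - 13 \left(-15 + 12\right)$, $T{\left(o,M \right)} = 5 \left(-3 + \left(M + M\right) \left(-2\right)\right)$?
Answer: $-66240$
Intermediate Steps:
$T{\left(o,M \right)} = -15 - 20 M$ ($T{\left(o,M \right)} = 5 \left(-3 + 2 M \left(-2\right)\right) = 5 \left(-3 - 4 M\right) = -15 - 20 M$)
$Z = 72$ ($Z = -6 + 2 \left(- 13 \left(-15 + 12\right)\right) = -6 + 2 \left(\left(-13\right) \left(-3\right)\right) = -6 + 2 \cdot 39 = -6 + 78 = 72$)
$Z \left(-5 + T{\left(-3,-3 \right)}\right) \left(19 - 42\right) = 72 \left(-5 - -45\right) \left(19 - 42\right) = 72 \left(-5 + \left(-15 + 60\right)\right) \left(-23\right) = 72 \left(-5 + 45\right) \left(-23\right) = 72 \cdot 40 \left(-23\right) = 72 \left(-920\right) = -66240$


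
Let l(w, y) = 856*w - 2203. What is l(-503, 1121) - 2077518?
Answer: -2510289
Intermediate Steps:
l(w, y) = -2203 + 856*w
l(-503, 1121) - 2077518 = (-2203 + 856*(-503)) - 2077518 = (-2203 - 430568) - 2077518 = -432771 - 2077518 = -2510289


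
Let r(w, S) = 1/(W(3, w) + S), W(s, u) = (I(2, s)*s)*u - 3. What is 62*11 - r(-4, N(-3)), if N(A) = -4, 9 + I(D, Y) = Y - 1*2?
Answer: 60697/89 ≈ 681.99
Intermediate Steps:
I(D, Y) = -11 + Y (I(D, Y) = -9 + (Y - 1*2) = -9 + (Y - 2) = -9 + (-2 + Y) = -11 + Y)
W(s, u) = -3 + s*u*(-11 + s) (W(s, u) = ((-11 + s)*s)*u - 3 = (s*(-11 + s))*u - 3 = s*u*(-11 + s) - 3 = -3 + s*u*(-11 + s))
r(w, S) = 1/(-3 + S - 24*w) (r(w, S) = 1/((-3 + 3*w*(-11 + 3)) + S) = 1/((-3 + 3*w*(-8)) + S) = 1/((-3 - 24*w) + S) = 1/(-3 + S - 24*w))
62*11 - r(-4, N(-3)) = 62*11 - 1/(-3 - 4 - 24*(-4)) = 682 - 1/(-3 - 4 + 96) = 682 - 1/89 = 60697/89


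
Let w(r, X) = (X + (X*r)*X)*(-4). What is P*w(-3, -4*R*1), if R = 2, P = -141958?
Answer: -113566400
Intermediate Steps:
w(r, X) = -4*X - 4*r*X² (w(r, X) = (X + r*X²)*(-4) = -4*X - 4*r*X²)
P*w(-3, -4*R*1) = -(-567832)*-4*2*1*(1 + (-4*2*1)*(-3)) = -(-567832)*(-8*1)*(1 - 8*1*(-3)) = -(-567832)*(-8)*(1 - 8*(-3)) = -(-567832)*(-8)*(1 + 24) = -(-567832)*(-8)*25 = -141958*800 = -113566400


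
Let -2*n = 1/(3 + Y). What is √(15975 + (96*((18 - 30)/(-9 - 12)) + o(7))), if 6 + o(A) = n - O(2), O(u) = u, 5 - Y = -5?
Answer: √530706722/182 ≈ 126.58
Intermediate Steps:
Y = 10 (Y = 5 - 1*(-5) = 5 + 5 = 10)
n = -1/26 (n = -1/(2*(3 + 10)) = -½/13 = -½*1/13 = -1/26 ≈ -0.038462)
o(A) = -209/26 (o(A) = -6 + (-1/26 - 1*2) = -6 + (-1/26 - 2) = -6 - 53/26 = -209/26)
√(15975 + (96*((18 - 30)/(-9 - 12)) + o(7))) = √(15975 + (96*((18 - 30)/(-9 - 12)) - 209/26)) = √(15975 + (96*(-12/(-21)) - 209/26)) = √(15975 + (96*(-12*(-1/21)) - 209/26)) = √(15975 + (96*(4/7) - 209/26)) = √(15975 + (384/7 - 209/26)) = √(15975 + 8521/182) = √(2915971/182) = √530706722/182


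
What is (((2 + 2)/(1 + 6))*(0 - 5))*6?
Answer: -120/7 ≈ -17.143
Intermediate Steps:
(((2 + 2)/(1 + 6))*(0 - 5))*6 = ((4/7)*(-5))*6 = -20/7*6 = -120/7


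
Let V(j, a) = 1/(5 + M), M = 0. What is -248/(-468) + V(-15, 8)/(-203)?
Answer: 62813/118755 ≈ 0.52893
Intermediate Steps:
V(j, a) = ⅕ (V(j, a) = 1/(5 + 0) = 1/5 = ⅕)
-248/(-468) + V(-15, 8)/(-203) = -248/(-468) + (⅕)/(-203) = -248*(-1/468) + (⅕)*(-1/203) = 62/117 - 1/1015 = 62813/118755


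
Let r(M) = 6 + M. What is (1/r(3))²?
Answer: 1/81 ≈ 0.012346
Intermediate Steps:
(1/r(3))² = (1/(6 + 3))² = (1/9)² = (⅑)² = 1/81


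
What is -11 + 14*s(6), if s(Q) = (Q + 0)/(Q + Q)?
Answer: -4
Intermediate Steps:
s(Q) = 1/2 (s(Q) = Q/((2*Q)) = Q*(1/(2*Q)) = 1/2)
-11 + 14*s(6) = -11 + 14*(1/2) = -11 + 7 = -4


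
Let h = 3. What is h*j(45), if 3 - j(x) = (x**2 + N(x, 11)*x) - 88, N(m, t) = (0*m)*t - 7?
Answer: -4857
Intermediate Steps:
N(m, t) = -7 (N(m, t) = 0*t - 7 = 0 - 7 = -7)
j(x) = 91 - x**2 + 7*x (j(x) = 3 - ((x**2 - 7*x) - 88) = 3 - (-88 + x**2 - 7*x) = 3 + (88 - x**2 + 7*x) = 91 - x**2 + 7*x)
h*j(45) = 3*(91 - 1*45**2 + 7*45) = 3*(91 - 1*2025 + 315) = 3*(91 - 2025 + 315) = 3*(-1619) = -4857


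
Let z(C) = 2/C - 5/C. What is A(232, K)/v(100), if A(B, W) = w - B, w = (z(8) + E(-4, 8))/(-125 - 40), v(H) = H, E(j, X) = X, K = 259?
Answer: -306301/132000 ≈ -2.3205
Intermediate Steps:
z(C) = -3/C
w = -61/1320 (w = (-3/8 + 8)/(-125 - 40) = (-3*1/8 + 8)/(-165) = (-3/8 + 8)*(-1/165) = (61/8)*(-1/165) = -61/1320 ≈ -0.046212)
A(B, W) = -61/1320 - B
A(232, K)/v(100) = (-61/1320 - 1*232)/100 = (-61/1320 - 232)*(1/100) = -306301/1320*1/100 = -306301/132000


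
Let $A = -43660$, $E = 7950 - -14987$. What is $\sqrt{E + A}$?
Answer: $i \sqrt{20723} \approx 143.95 i$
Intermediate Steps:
$E = 22937$ ($E = 7950 + 14987 = 22937$)
$\sqrt{E + A} = \sqrt{22937 - 43660} = \sqrt{-20723} = i \sqrt{20723}$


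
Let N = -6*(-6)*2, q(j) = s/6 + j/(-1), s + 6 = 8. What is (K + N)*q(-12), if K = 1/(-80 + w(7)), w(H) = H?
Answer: 194435/219 ≈ 887.83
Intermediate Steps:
s = 2 (s = -6 + 8 = 2)
q(j) = 1/3 - j (q(j) = 2/6 + j/(-1) = 2*(1/6) + j*(-1) = 1/3 - j)
K = -1/73 (K = 1/(-80 + 7) = 1/(-73) = -1/73 ≈ -0.013699)
N = 72 (N = 36*2 = 72)
(K + N)*q(-12) = (-1/73 + 72)*(1/3 - 1*(-12)) = 5255*(1/3 + 12)/73 = (5255/73)*(37/3) = 194435/219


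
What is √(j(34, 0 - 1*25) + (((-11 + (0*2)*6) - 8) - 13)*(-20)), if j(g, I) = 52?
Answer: 2*√173 ≈ 26.306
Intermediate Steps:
√(j(34, 0 - 1*25) + (((-11 + (0*2)*6) - 8) - 13)*(-20)) = √(52 + (((-11 + (0*2)*6) - 8) - 13)*(-20)) = √(52 + (((-11 + 0*6) - 8) - 13)*(-20)) = √(52 + (((-11 + 0) - 8) - 13)*(-20)) = √(52 + ((-11 - 8) - 13)*(-20)) = √(52 + (-19 - 13)*(-20)) = √(52 - 32*(-20)) = √(52 + 640) = √692 = 2*√173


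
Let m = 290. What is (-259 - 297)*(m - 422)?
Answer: 73392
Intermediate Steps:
(-259 - 297)*(m - 422) = (-259 - 297)*(290 - 422) = -556*(-132) = 73392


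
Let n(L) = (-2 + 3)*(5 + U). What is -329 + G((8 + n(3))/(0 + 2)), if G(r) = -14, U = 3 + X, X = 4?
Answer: -343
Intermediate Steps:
U = 7 (U = 3 + 4 = 7)
n(L) = 12 (n(L) = (-2 + 3)*(5 + 7) = 1*12 = 12)
-329 + G((8 + n(3))/(0 + 2)) = -329 - 14 = -343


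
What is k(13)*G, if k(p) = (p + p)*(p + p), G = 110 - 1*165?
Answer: -37180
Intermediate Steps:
G = -55 (G = 110 - 165 = -55)
k(p) = 4*p² (k(p) = (2*p)*(2*p) = 4*p²)
k(13)*G = (4*13²)*(-55) = (4*169)*(-55) = 676*(-55) = -37180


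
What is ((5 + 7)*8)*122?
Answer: 11712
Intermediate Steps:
((5 + 7)*8)*122 = (12*8)*122 = 96*122 = 11712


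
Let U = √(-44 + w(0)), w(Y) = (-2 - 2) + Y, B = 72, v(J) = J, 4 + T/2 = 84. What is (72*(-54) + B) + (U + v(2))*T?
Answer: -3496 + 640*I*√3 ≈ -3496.0 + 1108.5*I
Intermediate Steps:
T = 160 (T = -8 + 2*84 = -8 + 168 = 160)
w(Y) = -4 + Y
U = 4*I*√3 (U = √(-44 + (-4 + 0)) = √(-44 - 4) = √(-48) = 4*I*√3 ≈ 6.9282*I)
(72*(-54) + B) + (U + v(2))*T = (72*(-54) + 72) + (4*I*√3 + 2)*160 = (-3888 + 72) + (2 + 4*I*√3)*160 = -3816 + (320 + 640*I*√3) = -3496 + 640*I*√3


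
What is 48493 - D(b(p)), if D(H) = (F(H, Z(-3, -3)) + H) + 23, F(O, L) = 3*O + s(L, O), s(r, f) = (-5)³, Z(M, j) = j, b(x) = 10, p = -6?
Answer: 48555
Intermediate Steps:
s(r, f) = -125
F(O, L) = -125 + 3*O (F(O, L) = 3*O - 125 = -125 + 3*O)
D(H) = -102 + 4*H (D(H) = ((-125 + 3*H) + H) + 23 = (-125 + 4*H) + 23 = -102 + 4*H)
48493 - D(b(p)) = 48493 - (-102 + 4*10) = 48493 - (-102 + 40) = 48493 - 1*(-62) = 48493 + 62 = 48555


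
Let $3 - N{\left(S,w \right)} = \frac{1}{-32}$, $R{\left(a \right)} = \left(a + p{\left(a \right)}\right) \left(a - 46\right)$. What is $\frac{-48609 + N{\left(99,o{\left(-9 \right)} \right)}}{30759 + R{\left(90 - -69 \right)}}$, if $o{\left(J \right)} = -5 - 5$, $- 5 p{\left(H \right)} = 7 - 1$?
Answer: $- \frac{146735}{146688} \approx -1.0003$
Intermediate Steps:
$p{\left(H \right)} = - \frac{6}{5}$ ($p{\left(H \right)} = - \frac{7 - 1}{5} = \left(- \frac{1}{5}\right) 6 = - \frac{6}{5}$)
$o{\left(J \right)} = -10$ ($o{\left(J \right)} = -5 - 5 = -10$)
$R{\left(a \right)} = \left(-46 + a\right) \left(- \frac{6}{5} + a\right)$ ($R{\left(a \right)} = \left(a - \frac{6}{5}\right) \left(a - 46\right) = \left(- \frac{6}{5} + a\right) \left(-46 + a\right) = \left(-46 + a\right) \left(- \frac{6}{5} + a\right)$)
$N{\left(S,w \right)} = \frac{97}{32}$ ($N{\left(S,w \right)} = 3 - \frac{1}{-32} = 3 - - \frac{1}{32} = 3 + \frac{1}{32} = \frac{97}{32}$)
$\frac{-48609 + N{\left(99,o{\left(-9 \right)} \right)}}{30759 + R{\left(90 - -69 \right)}} = \frac{-48609 + \frac{97}{32}}{30759 + \left(\frac{276}{5} + \left(90 - -69\right)^{2} - \frac{236 \left(90 - -69\right)}{5}\right)} = - \frac{1555391}{32 \left(30759 + \left(\frac{276}{5} + \left(90 + 69\right)^{2} - \frac{236 \left(90 + 69\right)}{5}\right)\right)} = - \frac{1555391}{32 \left(30759 + \left(\frac{276}{5} + 159^{2} - \frac{37524}{5}\right)\right)} = - \frac{1555391}{32 \left(30759 + \left(\frac{276}{5} + 25281 - \frac{37524}{5}\right)\right)} = - \frac{1555391}{32 \left(30759 + \frac{89157}{5}\right)} = - \frac{1555391}{32 \cdot \frac{242952}{5}} = \left(- \frac{1555391}{32}\right) \frac{5}{242952} = - \frac{146735}{146688}$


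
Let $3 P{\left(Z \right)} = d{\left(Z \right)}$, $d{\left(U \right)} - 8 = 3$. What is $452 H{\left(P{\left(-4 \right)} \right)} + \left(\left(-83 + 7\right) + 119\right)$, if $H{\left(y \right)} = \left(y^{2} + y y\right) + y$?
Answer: $\frac{124687}{9} \approx 13854.0$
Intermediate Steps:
$d{\left(U \right)} = 11$ ($d{\left(U \right)} = 8 + 3 = 11$)
$P{\left(Z \right)} = \frac{11}{3}$ ($P{\left(Z \right)} = \frac{1}{3} \cdot 11 = \frac{11}{3}$)
$H{\left(y \right)} = y + 2 y^{2}$ ($H{\left(y \right)} = \left(y^{2} + y^{2}\right) + y = 2 y^{2} + y = y + 2 y^{2}$)
$452 H{\left(P{\left(-4 \right)} \right)} + \left(\left(-83 + 7\right) + 119\right) = 452 \frac{11 \left(1 + 2 \cdot \frac{11}{3}\right)}{3} + \left(\left(-83 + 7\right) + 119\right) = 452 \frac{11 \left(1 + \frac{22}{3}\right)}{3} + \left(-76 + 119\right) = 452 \cdot \frac{11}{3} \cdot \frac{25}{3} + 43 = 452 \cdot \frac{275}{9} + 43 = \frac{124300}{9} + 43 = \frac{124687}{9}$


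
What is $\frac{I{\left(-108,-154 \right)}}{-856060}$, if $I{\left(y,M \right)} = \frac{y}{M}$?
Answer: $- \frac{27}{32958310} \approx -8.1922 \cdot 10^{-7}$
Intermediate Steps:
$\frac{I{\left(-108,-154 \right)}}{-856060} = \frac{\left(-108\right) \frac{1}{-154}}{-856060} = \left(-108\right) \left(- \frac{1}{154}\right) \left(- \frac{1}{856060}\right) = \frac{54}{77} \left(- \frac{1}{856060}\right) = - \frac{27}{32958310}$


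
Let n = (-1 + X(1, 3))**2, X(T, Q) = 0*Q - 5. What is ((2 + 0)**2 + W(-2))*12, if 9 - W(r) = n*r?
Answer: 1020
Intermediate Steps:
X(T, Q) = -5 (X(T, Q) = 0 - 5 = -5)
n = 36 (n = (-1 - 5)**2 = (-6)**2 = 36)
W(r) = 9 - 36*r
((2 + 0)**2 + W(-2))*12 = ((2 + 0)**2 + (9 - 36*(-2)))*12 = (2**2 + (9 + 72))*12 = (4 + 81)*12 = 85*12 = 1020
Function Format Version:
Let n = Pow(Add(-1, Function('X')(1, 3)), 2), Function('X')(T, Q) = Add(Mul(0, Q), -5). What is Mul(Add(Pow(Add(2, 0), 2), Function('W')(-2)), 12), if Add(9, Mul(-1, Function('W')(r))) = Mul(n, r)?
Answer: 1020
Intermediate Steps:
Function('X')(T, Q) = -5 (Function('X')(T, Q) = Add(0, -5) = -5)
n = 36 (n = Pow(Add(-1, -5), 2) = Pow(-6, 2) = 36)
Function('W')(r) = Add(9, Mul(-36, r)) (Function('W')(r) = Add(9, Mul(-1, Mul(36, r))) = Add(9, Mul(-36, r)))
Mul(Add(Pow(Add(2, 0), 2), Function('W')(-2)), 12) = Mul(Add(Pow(Add(2, 0), 2), Add(9, Mul(-36, -2))), 12) = Mul(Add(Pow(2, 2), Add(9, 72)), 12) = Mul(Add(4, 81), 12) = Mul(85, 12) = 1020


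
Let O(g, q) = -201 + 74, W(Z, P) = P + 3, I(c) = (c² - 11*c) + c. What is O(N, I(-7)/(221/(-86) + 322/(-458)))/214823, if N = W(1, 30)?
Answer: -127/214823 ≈ -0.00059118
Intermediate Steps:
I(c) = c² - 10*c
W(Z, P) = 3 + P
N = 33 (N = 3 + 30 = 33)
O(g, q) = -127
O(N, I(-7)/(221/(-86) + 322/(-458)))/214823 = -127/214823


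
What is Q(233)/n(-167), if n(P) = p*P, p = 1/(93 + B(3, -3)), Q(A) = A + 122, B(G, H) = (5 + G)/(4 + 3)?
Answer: -233945/1169 ≈ -200.12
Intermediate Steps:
B(G, H) = 5/7 + G/7 (B(G, H) = (5 + G)/7 = (5 + G)*(⅐) = 5/7 + G/7)
Q(A) = 122 + A
p = 7/659 (p = 1/(93 + (5/7 + (⅐)*3)) = 1/(93 + (5/7 + 3/7)) = 1/(93 + 8/7) = 1/(659/7) = 7/659 ≈ 0.010622)
n(P) = 7*P/659
Q(233)/n(-167) = (122 + 233)/(((7/659)*(-167))) = 355/(-1169/659) = 355*(-659/1169) = -233945/1169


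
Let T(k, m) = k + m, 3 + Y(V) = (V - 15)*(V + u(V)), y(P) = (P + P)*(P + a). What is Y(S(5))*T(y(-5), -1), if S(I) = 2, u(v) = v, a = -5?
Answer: -5445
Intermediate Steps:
y(P) = 2*P*(-5 + P) (y(P) = (P + P)*(P - 5) = (2*P)*(-5 + P) = 2*P*(-5 + P))
Y(V) = -3 + 2*V*(-15 + V) (Y(V) = -3 + (V - 15)*(V + V) = -3 + (-15 + V)*(2*V) = -3 + 2*V*(-15 + V))
Y(S(5))*T(y(-5), -1) = (-3 - 30*2 + 2*2**2)*(2*(-5)*(-5 - 5) - 1) = (-3 - 60 + 2*4)*(2*(-5)*(-10) - 1) = (-3 - 60 + 8)*(100 - 1) = -55*99 = -5445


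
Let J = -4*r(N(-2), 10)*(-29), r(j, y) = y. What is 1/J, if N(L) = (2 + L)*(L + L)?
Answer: 1/1160 ≈ 0.00086207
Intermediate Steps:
N(L) = 2*L*(2 + L) (N(L) = (2 + L)*(2*L) = 2*L*(2 + L))
J = 1160 (J = -4*10*(-29) = -40*(-29) = 1160)
1/J = 1/1160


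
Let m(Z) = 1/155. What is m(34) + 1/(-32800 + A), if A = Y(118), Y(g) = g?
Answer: 32527/5065710 ≈ 0.0064210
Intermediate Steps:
m(Z) = 1/155
A = 118
m(34) + 1/(-32800 + A) = 1/155 + 1/(-32800 + 118) = 1/155 + 1/(-32682) = 1/155 - 1/32682 = 32527/5065710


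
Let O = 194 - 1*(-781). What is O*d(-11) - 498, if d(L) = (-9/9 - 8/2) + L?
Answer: -16098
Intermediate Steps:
O = 975 (O = 194 + 781 = 975)
d(L) = -5 + L (d(L) = (-9*1/9 - 8*1/2) + L = (-1 - 4) + L = -5 + L)
O*d(-11) - 498 = 975*(-5 - 11) - 498 = 975*(-16) - 498 = -15600 - 498 = -16098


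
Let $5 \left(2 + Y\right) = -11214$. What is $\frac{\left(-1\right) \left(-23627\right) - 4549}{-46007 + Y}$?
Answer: $- \frac{95390}{241259} \approx -0.39538$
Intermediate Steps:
$Y = - \frac{11224}{5}$ ($Y = -2 + \frac{1}{5} \left(-11214\right) = -2 - \frac{11214}{5} = - \frac{11224}{5} \approx -2244.8$)
$\frac{\left(-1\right) \left(-23627\right) - 4549}{-46007 + Y} = \frac{\left(-1\right) \left(-23627\right) - 4549}{-46007 - \frac{11224}{5}} = \frac{23627 - 4549}{- \frac{241259}{5}} = 19078 \left(- \frac{5}{241259}\right) = - \frac{95390}{241259}$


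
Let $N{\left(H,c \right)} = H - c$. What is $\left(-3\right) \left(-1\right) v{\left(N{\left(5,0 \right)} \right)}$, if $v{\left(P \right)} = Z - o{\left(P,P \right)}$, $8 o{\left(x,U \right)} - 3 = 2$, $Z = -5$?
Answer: $- \frac{135}{8} \approx -16.875$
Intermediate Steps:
$o{\left(x,U \right)} = \frac{5}{8}$ ($o{\left(x,U \right)} = \frac{3}{8} + \frac{1}{8} \cdot 2 = \frac{3}{8} + \frac{1}{4} = \frac{5}{8}$)
$v{\left(P \right)} = - \frac{45}{8}$ ($v{\left(P \right)} = -5 - \frac{5}{8} = - \frac{45}{8}$)
$\left(-3\right) \left(-1\right) v{\left(N{\left(5,0 \right)} \right)} = \left(-3\right) \left(-1\right) \left(- \frac{45}{8}\right) = 3 \left(- \frac{45}{8}\right) = - \frac{135}{8}$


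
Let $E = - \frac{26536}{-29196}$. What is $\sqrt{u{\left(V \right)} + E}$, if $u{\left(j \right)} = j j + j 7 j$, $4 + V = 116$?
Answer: $\frac{\sqrt{594037940302}}{2433} \approx 316.79$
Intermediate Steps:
$V = 112$ ($V = -4 + 116 = 112$)
$E = \frac{6634}{7299}$ ($E = \left(-26536\right) \left(- \frac{1}{29196}\right) = \frac{6634}{7299} \approx 0.90889$)
$u{\left(j \right)} = 8 j^{2}$ ($u{\left(j \right)} = j^{2} + 7 j j = j^{2} + 7 j^{2} = 8 j^{2}$)
$\sqrt{u{\left(V \right)} + E} = \sqrt{8 \cdot 112^{2} + \frac{6634}{7299}} = \sqrt{8 \cdot 12544 + \frac{6634}{7299}} = \sqrt{100352 + \frac{6634}{7299}} = \sqrt{\frac{732475882}{7299}} = \frac{\sqrt{594037940302}}{2433}$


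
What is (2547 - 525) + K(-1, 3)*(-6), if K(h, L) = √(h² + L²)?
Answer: 2022 - 6*√10 ≈ 2003.0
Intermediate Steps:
K(h, L) = √(L² + h²)
(2547 - 525) + K(-1, 3)*(-6) = (2547 - 525) + √(3² + (-1)²)*(-6) = 2022 + √(9 + 1)*(-6) = 2022 + √10*(-6) = 2022 - 6*√10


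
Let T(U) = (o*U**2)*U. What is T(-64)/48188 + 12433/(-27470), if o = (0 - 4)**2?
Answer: -28954163071/330931090 ≈ -87.493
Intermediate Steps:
o = 16 (o = (-4)**2 = 16)
T(U) = 16*U**3 (T(U) = (16*U**2)*U = 16*U**3)
T(-64)/48188 + 12433/(-27470) = (16*(-64)**3)/48188 + 12433/(-27470) = (16*(-262144))*(1/48188) + 12433*(-1/27470) = -4194304*1/48188 - 12433/27470 = -1048576/12047 - 12433/27470 = -28954163071/330931090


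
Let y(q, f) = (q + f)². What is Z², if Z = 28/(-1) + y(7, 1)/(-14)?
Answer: 51984/49 ≈ 1060.9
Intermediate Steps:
y(q, f) = (f + q)²
Z = -228/7 (Z = 28/(-1) + (1 + 7)²/(-14) = 28*(-1) + 8²*(-1/14) = -28 + 64*(-1/14) = -28 - 32/7 = -228/7 ≈ -32.571)
Z² = (-228/7)² = 51984/49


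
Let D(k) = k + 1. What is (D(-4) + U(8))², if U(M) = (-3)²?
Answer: 36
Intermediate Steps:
U(M) = 9
D(k) = 1 + k
(D(-4) + U(8))² = ((1 - 4) + 9)² = (-3 + 9)² = 6² = 36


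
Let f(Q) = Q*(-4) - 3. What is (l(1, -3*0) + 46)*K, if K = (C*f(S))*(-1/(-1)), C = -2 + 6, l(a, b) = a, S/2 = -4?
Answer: 5452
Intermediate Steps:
S = -8 (S = 2*(-4) = -8)
f(Q) = -3 - 4*Q (f(Q) = -4*Q - 3 = -3 - 4*Q)
C = 4
K = 116 (K = (4*(-3 - 4*(-8)))*(-1/(-1)) = (4*(-3 + 32))*(-1*(-1)) = (4*29)*1 = 116*1 = 116)
(l(1, -3*0) + 46)*K = (1 + 46)*116 = 47*116 = 5452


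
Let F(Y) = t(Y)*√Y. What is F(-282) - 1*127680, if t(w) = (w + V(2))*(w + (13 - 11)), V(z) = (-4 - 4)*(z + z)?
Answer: -127680 + 87920*I*√282 ≈ -1.2768e+5 + 1.4764e+6*I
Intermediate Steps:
V(z) = -16*z
t(w) = (-32 + w)*(2 + w) (t(w) = (w - 16*2)*(w + (13 - 11)) = (w - 32)*(w + 2) = (-32 + w)*(2 + w))
F(Y) = √Y*(-64 + Y² - 30*Y) (F(Y) = (-64 + Y² - 30*Y)*√Y = √Y*(-64 + Y² - 30*Y))
F(-282) - 1*127680 = √(-282)*(-64 + (-282)² - 30*(-282)) - 1*127680 = (I*√282)*(-64 + 79524 + 8460) - 127680 = (I*√282)*87920 - 127680 = 87920*I*√282 - 127680 = -127680 + 87920*I*√282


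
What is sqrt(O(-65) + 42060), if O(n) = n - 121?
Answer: sqrt(41874) ≈ 204.63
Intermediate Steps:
O(n) = -121 + n
sqrt(O(-65) + 42060) = sqrt((-121 - 65) + 42060) = sqrt(-186 + 42060) = sqrt(41874)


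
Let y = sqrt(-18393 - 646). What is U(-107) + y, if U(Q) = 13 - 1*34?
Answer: -21 + I*sqrt(19039) ≈ -21.0 + 137.98*I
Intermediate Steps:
U(Q) = -21 (U(Q) = 13 - 34 = -21)
y = I*sqrt(19039) (y = sqrt(-19039) = I*sqrt(19039) ≈ 137.98*I)
U(-107) + y = -21 + I*sqrt(19039)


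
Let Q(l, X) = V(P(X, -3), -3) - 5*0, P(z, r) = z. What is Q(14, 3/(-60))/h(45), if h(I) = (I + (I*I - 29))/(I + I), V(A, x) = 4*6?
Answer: 2160/2041 ≈ 1.0583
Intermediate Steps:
V(A, x) = 24
Q(l, X) = 24 (Q(l, X) = 24 - 5*0 = 24 + 0 = 24)
h(I) = (-29 + I + I²)/(2*I) (h(I) = (I + (I² - 29))/((2*I)) = (I + (-29 + I²))*(1/(2*I)) = (-29 + I + I²)*(1/(2*I)) = (-29 + I + I²)/(2*I))
Q(14, 3/(-60))/h(45) = 24/(((½)*(-29 + 45*(1 + 45))/45)) = 24/(((½)*(1/45)*(-29 + 45*46))) = 24/(((½)*(1/45)*(-29 + 2070))) = 24/(((½)*(1/45)*2041)) = 24/(2041/90) = 24*(90/2041) = 2160/2041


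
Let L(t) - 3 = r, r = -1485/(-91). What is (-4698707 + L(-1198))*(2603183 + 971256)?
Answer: -1528360697220181/91 ≈ -1.6795e+13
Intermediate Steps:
r = 1485/91 (r = -1485*(-1/91) = 1485/91 ≈ 16.319)
L(t) = 1758/91 (L(t) = 3 + 1485/91 = 1758/91)
(-4698707 + L(-1198))*(2603183 + 971256) = (-4698707 + 1758/91)*(2603183 + 971256) = -427580579/91*3574439 = -1528360697220181/91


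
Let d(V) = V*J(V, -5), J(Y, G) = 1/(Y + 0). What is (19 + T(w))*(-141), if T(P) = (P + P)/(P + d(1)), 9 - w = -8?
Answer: -8836/3 ≈ -2945.3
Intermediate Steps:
J(Y, G) = 1/Y
w = 17 (w = 9 - 1*(-8) = 9 + 8 = 17)
d(V) = 1 (d(V) = V/V = 1)
T(P) = 2*P/(1 + P) (T(P) = (P + P)/(P + 1) = (2*P)/(1 + P) = 2*P/(1 + P))
(19 + T(w))*(-141) = (19 + 2*17/(1 + 17))*(-141) = (19 + 2*17/18)*(-141) = (19 + 2*17*(1/18))*(-141) = (19 + 17/9)*(-141) = (188/9)*(-141) = -8836/3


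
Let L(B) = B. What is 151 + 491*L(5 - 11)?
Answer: -2795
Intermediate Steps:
151 + 491*L(5 - 11) = 151 + 491*(5 - 11) = 151 + 491*(-6) = 151 - 2946 = -2795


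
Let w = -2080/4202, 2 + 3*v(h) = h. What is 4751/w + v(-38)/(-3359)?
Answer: -100587070927/10480080 ≈ -9597.9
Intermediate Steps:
v(h) = -⅔ + h/3
w = -1040/2101 (w = -2080*1/4202 = -1040/2101 ≈ -0.49500)
4751/w + v(-38)/(-3359) = 4751/(-1040/2101) + (-⅔ + (⅓)*(-38))/(-3359) = 4751*(-2101/1040) + (-⅔ - 38/3)*(-1/3359) = -9981851/1040 - 40/3*(-1/3359) = -9981851/1040 + 40/10077 = -100587070927/10480080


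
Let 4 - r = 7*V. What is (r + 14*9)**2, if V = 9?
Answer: 4489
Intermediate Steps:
r = -59 (r = 4 - 7*9 = 4 - 1*63 = 4 - 63 = -59)
(r + 14*9)**2 = (-59 + 14*9)**2 = (-59 + 126)**2 = 67**2 = 4489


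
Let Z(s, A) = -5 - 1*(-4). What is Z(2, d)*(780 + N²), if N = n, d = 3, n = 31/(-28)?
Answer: -612481/784 ≈ -781.23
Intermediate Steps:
n = -31/28 (n = 31*(-1/28) = -31/28 ≈ -1.1071)
N = -31/28 ≈ -1.1071
Z(s, A) = -1 (Z(s, A) = -5 + 4 = -1)
Z(2, d)*(780 + N²) = -(780 + (-31/28)²) = -(780 + 961/784) = -1*612481/784 = -612481/784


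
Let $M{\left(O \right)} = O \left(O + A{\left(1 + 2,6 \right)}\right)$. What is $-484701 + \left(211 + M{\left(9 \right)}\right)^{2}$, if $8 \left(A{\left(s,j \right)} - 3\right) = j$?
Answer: $- \frac{6057407}{16} \approx -3.7859 \cdot 10^{5}$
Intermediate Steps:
$A{\left(s,j \right)} = 3 + \frac{j}{8}$
$M{\left(O \right)} = O \left(\frac{15}{4} + O\right)$ ($M{\left(O \right)} = O \left(O + \left(3 + \frac{1}{8} \cdot 6\right)\right) = O \left(O + \left(3 + \frac{3}{4}\right)\right) = O \left(O + \frac{15}{4}\right) = O \left(\frac{15}{4} + O\right)$)
$-484701 + \left(211 + M{\left(9 \right)}\right)^{2} = -484701 + \left(211 + \frac{1}{4} \cdot 9 \left(15 + 4 \cdot 9\right)\right)^{2} = -484701 + \left(211 + \frac{1}{4} \cdot 9 \left(15 + 36\right)\right)^{2} = -484701 + \left(211 + \frac{1}{4} \cdot 9 \cdot 51\right)^{2} = -484701 + \left(211 + \frac{459}{4}\right)^{2} = -484701 + \left(\frac{1303}{4}\right)^{2} = -484701 + \frac{1697809}{16} = - \frac{6057407}{16}$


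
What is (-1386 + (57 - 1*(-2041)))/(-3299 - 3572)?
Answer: -712/6871 ≈ -0.10362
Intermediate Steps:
(-1386 + (57 - 1*(-2041)))/(-3299 - 3572) = (-1386 + (57 + 2041))/(-6871) = (-1386 + 2098)*(-1/6871) = 712*(-1/6871) = -712/6871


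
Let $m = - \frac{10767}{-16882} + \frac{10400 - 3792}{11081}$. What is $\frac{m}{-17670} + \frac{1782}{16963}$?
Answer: $\frac{840930742291093}{8010212221699260} \approx 0.10498$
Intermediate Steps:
$m = \frac{32980769}{26724206}$ ($m = \left(-10767\right) \left(- \frac{1}{16882}\right) + 6608 \cdot \frac{1}{11081} = \frac{10767}{16882} + \frac{944}{1583} = \frac{32980769}{26724206} \approx 1.2341$)
$\frac{m}{-17670} + \frac{1782}{16963} = \frac{32980769}{26724206 \left(-17670\right)} + \frac{1782}{16963} = \frac{32980769}{26724206} \left(- \frac{1}{17670}\right) + 1782 \cdot \frac{1}{16963} = - \frac{32980769}{472216720020} + \frac{1782}{16963} = \frac{840930742291093}{8010212221699260}$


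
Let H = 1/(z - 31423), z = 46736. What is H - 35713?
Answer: -546873168/15313 ≈ -35713.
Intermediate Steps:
H = 1/15313 (H = 1/(46736 - 31423) = 1/15313 ≈ 6.5304e-5)
H - 35713 = 1/15313 - 35713 = -546873168/15313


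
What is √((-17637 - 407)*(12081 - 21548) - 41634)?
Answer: √170780914 ≈ 13068.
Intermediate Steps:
√((-17637 - 407)*(12081 - 21548) - 41634) = √(-18044*(-9467) - 41634) = √(170822548 - 41634) = √170780914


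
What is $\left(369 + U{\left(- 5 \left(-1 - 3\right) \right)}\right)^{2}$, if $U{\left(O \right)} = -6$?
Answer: $131769$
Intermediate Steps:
$\left(369 + U{\left(- 5 \left(-1 - 3\right) \right)}\right)^{2} = \left(369 - 6\right)^{2} = 363^{2} = 131769$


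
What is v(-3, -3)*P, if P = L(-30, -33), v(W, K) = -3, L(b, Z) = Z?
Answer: 99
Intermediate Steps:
P = -33
v(-3, -3)*P = -3*(-33) = 99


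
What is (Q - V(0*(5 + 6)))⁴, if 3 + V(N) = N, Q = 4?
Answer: 2401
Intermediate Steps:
V(N) = -3 + N
(Q - V(0*(5 + 6)))⁴ = (4 - (-3 + 0*(5 + 6)))⁴ = (4 - (-3 + 0*11))⁴ = (4 - (-3 + 0))⁴ = (4 - 1*(-3))⁴ = (4 + 3)⁴ = 7⁴ = 2401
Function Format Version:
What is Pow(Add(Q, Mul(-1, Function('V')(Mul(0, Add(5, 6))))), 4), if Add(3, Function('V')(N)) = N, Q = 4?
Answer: 2401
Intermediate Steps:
Function('V')(N) = Add(-3, N)
Pow(Add(Q, Mul(-1, Function('V')(Mul(0, Add(5, 6))))), 4) = Pow(Add(4, Mul(-1, Add(-3, Mul(0, Add(5, 6))))), 4) = Pow(Add(4, Mul(-1, Add(-3, Mul(0, 11)))), 4) = Pow(Add(4, Mul(-1, Add(-3, 0))), 4) = Pow(Add(4, Mul(-1, -3)), 4) = Pow(Add(4, 3), 4) = Pow(7, 4) = 2401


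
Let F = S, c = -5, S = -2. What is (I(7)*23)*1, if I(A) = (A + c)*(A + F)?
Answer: 230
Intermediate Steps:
F = -2
I(A) = (-5 + A)*(-2 + A) (I(A) = (A - 5)*(A - 2) = (-5 + A)*(-2 + A))
(I(7)*23)*1 = ((10 + 7² - 7*7)*23)*1 = ((10 + 49 - 49)*23)*1 = (10*23)*1 = 230*1 = 230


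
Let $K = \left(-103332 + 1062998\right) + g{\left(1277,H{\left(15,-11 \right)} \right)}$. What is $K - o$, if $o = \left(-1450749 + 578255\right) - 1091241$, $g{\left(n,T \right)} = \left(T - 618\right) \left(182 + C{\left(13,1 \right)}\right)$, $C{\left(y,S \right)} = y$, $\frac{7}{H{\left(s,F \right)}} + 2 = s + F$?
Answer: $\frac{5607147}{2} \approx 2.8036 \cdot 10^{6}$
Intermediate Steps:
$H{\left(s,F \right)} = \frac{7}{-2 + F + s}$ ($H{\left(s,F \right)} = \frac{7}{-2 + \left(s + F\right)} = \frac{7}{-2 + \left(F + s\right)} = \frac{7}{-2 + F + s}$)
$g{\left(n,T \right)} = -120510 + 195 T$ ($g{\left(n,T \right)} = \left(T - 618\right) \left(182 + 13\right) = \left(-618 + T\right) 195 = -120510 + 195 T$)
$o = -1963735$ ($o = -872494 - 1091241 = -1963735$)
$K = \frac{1679677}{2}$ ($K = \left(-103332 + 1062998\right) - \left(120510 - 195 \frac{7}{-2 - 11 + 15}\right) = 959666 - \left(120510 - 195 \cdot \frac{7}{2}\right) = 959666 - \left(120510 - 195 \cdot 7 \cdot \frac{1}{2}\right) = 959666 + \left(-120510 + 195 \cdot \frac{7}{2}\right) = 959666 + \left(-120510 + \frac{1365}{2}\right) = 959666 - \frac{239655}{2} = \frac{1679677}{2} \approx 8.3984 \cdot 10^{5}$)
$K - o = \frac{1679677}{2} - -1963735 = \frac{1679677}{2} + 1963735 = \frac{5607147}{2}$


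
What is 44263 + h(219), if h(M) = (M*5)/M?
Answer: 44268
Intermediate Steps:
h(M) = 5 (h(M) = (5*M)/M = 5)
44263 + h(219) = 44263 + 5 = 44268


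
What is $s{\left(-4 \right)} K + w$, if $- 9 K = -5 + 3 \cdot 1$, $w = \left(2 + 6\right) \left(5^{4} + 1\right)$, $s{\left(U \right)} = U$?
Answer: $\frac{45064}{9} \approx 5007.1$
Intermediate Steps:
$w = 5008$ ($w = 8 \left(625 + 1\right) = 8 \cdot 626 = 5008$)
$K = \frac{2}{9}$ ($K = - \frac{-5 + 3 \cdot 1}{9} = - \frac{-5 + 3}{9} = \left(- \frac{1}{9}\right) \left(-2\right) = \frac{2}{9} \approx 0.22222$)
$s{\left(-4 \right)} K + w = \left(-4\right) \frac{2}{9} + 5008 = - \frac{8}{9} + 5008 = \frac{45064}{9}$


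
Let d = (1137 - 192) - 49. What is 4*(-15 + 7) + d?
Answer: 864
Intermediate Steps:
d = 896 (d = 945 - 49 = 896)
4*(-15 + 7) + d = 4*(-15 + 7) + 896 = 4*(-8) + 896 = -32 + 896 = 864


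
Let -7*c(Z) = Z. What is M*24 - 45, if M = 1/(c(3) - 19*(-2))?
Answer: -11667/263 ≈ -44.361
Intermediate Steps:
c(Z) = -Z/7
M = 7/263 (M = 1/(-⅐*3 - 19*(-2)) = 1/(-3/7 + 38) = 1/(263/7) = 7/263 ≈ 0.026616)
M*24 - 45 = (7/263)*24 - 45 = 168/263 - 45 = -11667/263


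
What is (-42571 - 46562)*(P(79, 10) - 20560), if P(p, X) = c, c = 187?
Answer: 1815906609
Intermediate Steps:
P(p, X) = 187
(-42571 - 46562)*(P(79, 10) - 20560) = (-42571 - 46562)*(187 - 20560) = -89133*(-20373) = 1815906609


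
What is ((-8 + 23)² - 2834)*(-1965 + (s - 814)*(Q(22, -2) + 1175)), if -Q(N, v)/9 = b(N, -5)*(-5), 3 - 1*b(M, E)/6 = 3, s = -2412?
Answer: 9894671635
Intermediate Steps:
b(M, E) = 0 (b(M, E) = 18 - 6*3 = 18 - 18 = 0)
Q(N, v) = 0 (Q(N, v) = -0*(-5) = -9*0 = 0)
((-8 + 23)² - 2834)*(-1965 + (s - 814)*(Q(22, -2) + 1175)) = ((-8 + 23)² - 2834)*(-1965 + (-2412 - 814)*(0 + 1175)) = (15² - 2834)*(-1965 - 3226*1175) = (225 - 2834)*(-1965 - 3790550) = -2609*(-3792515) = 9894671635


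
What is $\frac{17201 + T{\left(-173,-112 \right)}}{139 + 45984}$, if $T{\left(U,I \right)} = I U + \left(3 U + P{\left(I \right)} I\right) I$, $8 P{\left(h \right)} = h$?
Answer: $- \frac{80911}{46123} \approx -1.7542$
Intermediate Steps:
$P{\left(h \right)} = \frac{h}{8}$
$T{\left(U,I \right)} = I U + I \left(3 U + \frac{I^{2}}{8}\right)$ ($T{\left(U,I \right)} = I U + \left(3 U + \frac{I}{8} I\right) I = I U + \left(3 U + \frac{I^{2}}{8}\right) I = I U + I \left(3 U + \frac{I^{2}}{8}\right)$)
$\frac{17201 + T{\left(-173,-112 \right)}}{139 + 45984} = \frac{17201 + \frac{1}{8} \left(-112\right) \left(\left(-112\right)^{2} + 32 \left(-173\right)\right)}{139 + 45984} = \frac{17201 + \frac{1}{8} \left(-112\right) \left(12544 - 5536\right)}{46123} = \left(17201 + \frac{1}{8} \left(-112\right) 7008\right) \frac{1}{46123} = \left(17201 - 98112\right) \frac{1}{46123} = \left(-80911\right) \frac{1}{46123} = - \frac{80911}{46123}$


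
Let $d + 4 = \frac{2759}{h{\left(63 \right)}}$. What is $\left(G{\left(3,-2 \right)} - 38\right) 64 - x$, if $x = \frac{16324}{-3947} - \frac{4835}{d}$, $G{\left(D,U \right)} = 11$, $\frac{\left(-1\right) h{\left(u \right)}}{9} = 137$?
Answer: $- \frac{75860529157}{30356377} \approx -2499.0$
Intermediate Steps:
$h{\left(u \right)} = -1233$ ($h{\left(u \right)} = \left(-9\right) 137 = -1233$)
$d = - \frac{7691}{1233}$ ($d = -4 + \frac{2759}{-1233} = -4 + 2759 \left(- \frac{1}{1233}\right) = -4 - \frac{2759}{1233} = - \frac{7691}{1233} \approx -6.2376$)
$x = \frac{23404709701}{30356377}$ ($x = \frac{16324}{-3947} - \frac{4835}{- \frac{7691}{1233}} = 16324 \left(- \frac{1}{3947}\right) - - \frac{5961555}{7691} = - \frac{16324}{3947} + \frac{5961555}{7691} = \frac{23404709701}{30356377} \approx 771.0$)
$\left(G{\left(3,-2 \right)} - 38\right) 64 - x = \left(11 - 38\right) 64 - \frac{23404709701}{30356377} = \left(-27\right) 64 - \frac{23404709701}{30356377} = -1728 - \frac{23404709701}{30356377} = - \frac{75860529157}{30356377}$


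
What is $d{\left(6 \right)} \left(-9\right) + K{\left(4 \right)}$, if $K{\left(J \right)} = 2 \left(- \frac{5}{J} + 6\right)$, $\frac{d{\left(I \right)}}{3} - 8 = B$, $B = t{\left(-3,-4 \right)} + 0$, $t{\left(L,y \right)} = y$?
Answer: $- \frac{197}{2} \approx -98.5$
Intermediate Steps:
$B = -4$ ($B = -4 + 0 = -4$)
$d{\left(I \right)} = 12$ ($d{\left(I \right)} = 24 + 3 \left(-4\right) = 24 - 12 = 12$)
$K{\left(J \right)} = 12 - \frac{10}{J}$ ($K{\left(J \right)} = 2 \left(6 - \frac{5}{J}\right) = 12 - \frac{10}{J}$)
$d{\left(6 \right)} \left(-9\right) + K{\left(4 \right)} = 12 \left(-9\right) + \left(12 - \frac{10}{4}\right) = -108 + \left(12 - \frac{5}{2}\right) = -108 + \frac{19}{2} = - \frac{197}{2}$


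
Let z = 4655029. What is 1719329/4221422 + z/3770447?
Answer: 26133480701301/15916647915634 ≈ 1.6419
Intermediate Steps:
1719329/4221422 + z/3770447 = 1719329/4221422 + 4655029/3770447 = 26133480701301/15916647915634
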